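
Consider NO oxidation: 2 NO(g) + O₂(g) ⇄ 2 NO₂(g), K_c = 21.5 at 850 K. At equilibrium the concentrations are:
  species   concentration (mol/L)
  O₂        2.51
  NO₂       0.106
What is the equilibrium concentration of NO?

At equilibrium, K_c = [NO₂]² / ([NO]²·[O₂]) = 21.5.
(0.106)² / (([NO])²·(2.51)) = 21.5
[NO]² = 2.08×10⁻⁴ ⇒ [NO] = 0.0144 mol/L

[NO] = 0.0144 mol/L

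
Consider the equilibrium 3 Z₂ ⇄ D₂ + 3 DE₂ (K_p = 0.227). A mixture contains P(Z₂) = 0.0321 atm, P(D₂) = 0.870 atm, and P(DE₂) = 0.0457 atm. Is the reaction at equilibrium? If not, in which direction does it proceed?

Q_p = P(D₂)·P(DE₂)³ / P(Z₂)³ = (0.870)·(0.0457)³ / (0.0321)³ = 2.51
Q_p = 2.51 > K_p = 0.227, so the reverse reaction proceeds.

reverse (toward reactants)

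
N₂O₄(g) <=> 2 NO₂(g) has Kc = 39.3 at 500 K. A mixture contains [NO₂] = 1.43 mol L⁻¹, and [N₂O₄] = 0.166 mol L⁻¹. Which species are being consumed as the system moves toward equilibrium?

Qc = [NO₂]² / [N₂O₄] = (1.43)² / (0.166) = 12.3
Qc = 12.3 < Kc = 39.3: net forward reaction.

N₂O₄ (reactants)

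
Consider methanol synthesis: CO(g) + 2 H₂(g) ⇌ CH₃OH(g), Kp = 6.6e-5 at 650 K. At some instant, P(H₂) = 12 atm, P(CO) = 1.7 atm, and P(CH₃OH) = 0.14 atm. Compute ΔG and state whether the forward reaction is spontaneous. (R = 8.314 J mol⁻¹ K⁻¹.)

ΔG = 11.7 kJ/mol; the forward reaction is non-spontaneous

Qp = P(CH₃OH) / (P(CO)·P(H₂)²) = (0.14) / ((1.7)·(12)²) = 5.72e-4
ΔG = RT ln(Qp/Kp) = (8.314 J mol⁻¹ K⁻¹)(650 K) × ln(5.72e-4/6.6e-5)
   = (5.404 kJ/mol)(2.159) = 11.7 kJ/mol
ΔG > 0, so the forward reaction is non-spontaneous (proceeds in reverse).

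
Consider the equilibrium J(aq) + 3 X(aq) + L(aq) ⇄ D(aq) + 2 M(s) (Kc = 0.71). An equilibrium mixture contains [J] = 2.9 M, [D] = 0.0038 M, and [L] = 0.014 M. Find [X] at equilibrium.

[X] = 0.51 M

(M is a pure solid — omitted from Kc.)
At equilibrium, Kc = [D] / ([J]·[X]³·[L]) = 0.71.
(0.0038) / ((2.9)·([X])³·(0.014)) = 0.71
[X]³ = 0.132 ⇒ [X] = 0.51 M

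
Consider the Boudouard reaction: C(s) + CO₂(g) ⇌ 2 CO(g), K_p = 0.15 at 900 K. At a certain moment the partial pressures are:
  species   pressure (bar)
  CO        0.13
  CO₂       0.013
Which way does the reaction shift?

reverse (toward reactants)

(C is a pure solid — omitted from Q_p.)
Q_p = P(CO)² / P(CO₂) = (0.13)² / (0.013) = 1.3
Q_p = 1.3 > K_p = 0.15, so the reverse reaction proceeds.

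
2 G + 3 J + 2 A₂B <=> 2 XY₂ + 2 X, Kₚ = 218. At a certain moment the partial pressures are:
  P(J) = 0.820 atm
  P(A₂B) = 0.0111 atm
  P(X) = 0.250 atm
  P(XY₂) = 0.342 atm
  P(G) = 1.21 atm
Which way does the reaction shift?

Qₚ = P(XY₂)²·P(X)² / (P(G)²·P(J)³·P(A₂B)²) = (0.342)²·(0.250)² / ((1.21)²·(0.820)³·(0.0111)²) = 73.5
Qₚ = 73.5 < Kₚ = 218, so the forward reaction proceeds.

forward (toward products)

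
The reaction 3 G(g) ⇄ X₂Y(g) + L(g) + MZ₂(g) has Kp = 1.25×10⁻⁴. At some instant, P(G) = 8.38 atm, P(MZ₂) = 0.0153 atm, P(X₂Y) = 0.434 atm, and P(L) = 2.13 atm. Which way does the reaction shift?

to the right

Qp = P(X₂Y)·P(L)·P(MZ₂) / P(G)³ = (0.434)·(2.13)·(0.0153) / (8.38)³ = 2.40×10⁻⁵
Qp = 2.40×10⁻⁵ < Kp = 1.25×10⁻⁴, so the forward reaction proceeds.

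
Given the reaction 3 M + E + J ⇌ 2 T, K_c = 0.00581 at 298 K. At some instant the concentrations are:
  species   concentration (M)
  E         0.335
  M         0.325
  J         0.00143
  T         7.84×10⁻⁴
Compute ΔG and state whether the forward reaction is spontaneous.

Q_c = [T]² / ([M]³·[E]·[J]) = (7.84×10⁻⁴)² / ((0.325)³·(0.335)·(0.00143)) = 0.0374
ΔG = RT ln(Q_c/K_c) = (8.314 J mol⁻¹ K⁻¹)(298 K) × ln(0.0374/0.00581)
   = (2.478 kJ/mol)(1.862) = 4.61 kJ/mol
ΔG > 0, so the forward reaction is non-spontaneous (proceeds in reverse).

ΔG = 4.61 kJ/mol; the forward reaction is non-spontaneous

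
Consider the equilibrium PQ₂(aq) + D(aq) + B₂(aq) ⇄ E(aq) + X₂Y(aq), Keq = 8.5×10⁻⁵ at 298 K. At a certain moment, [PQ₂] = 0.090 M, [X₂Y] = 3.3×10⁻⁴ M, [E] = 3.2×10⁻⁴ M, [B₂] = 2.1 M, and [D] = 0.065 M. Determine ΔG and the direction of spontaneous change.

Q = [E]·[X₂Y] / ([PQ₂]·[D]·[B₂]) = (3.2×10⁻⁴)·(3.3×10⁻⁴) / ((0.090)·(0.065)·(2.1)) = 8.60×10⁻⁶
ΔG = RT ln(Q/Keq) = (8.314 J mol⁻¹ K⁻¹)(298 K) × ln(8.60×10⁻⁶/8.5×10⁻⁵)
   = (2.478 kJ/mol)(-2.291) = -5.68 kJ/mol
ΔG < 0, so the forward reaction is spontaneous (proceeds forward).

ΔG = -5.68 kJ/mol; the forward reaction is spontaneous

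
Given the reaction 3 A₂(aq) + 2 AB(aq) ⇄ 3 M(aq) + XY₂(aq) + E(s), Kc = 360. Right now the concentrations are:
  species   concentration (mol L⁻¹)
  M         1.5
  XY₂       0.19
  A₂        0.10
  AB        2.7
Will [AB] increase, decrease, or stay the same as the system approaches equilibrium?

(E is a pure solid — omitted from Qc.)
Qc = [M]³·[XY₂] / ([A₂]³·[AB]²) = (1.5)³·(0.19) / ((0.10)³·(2.7)²) = 88
Qc = 88 < Kc = 360: net forward reaction.
AB is a reactant, so it decreases.

decrease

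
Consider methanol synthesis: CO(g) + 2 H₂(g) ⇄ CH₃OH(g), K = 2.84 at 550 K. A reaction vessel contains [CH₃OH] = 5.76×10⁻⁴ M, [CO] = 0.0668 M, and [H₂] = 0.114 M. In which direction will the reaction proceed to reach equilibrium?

Q = [CH₃OH] / ([CO]·[H₂]²) = (5.76×10⁻⁴) / ((0.0668)·(0.114)²) = 0.663
Q = 0.663 < K = 2.84, so the forward reaction proceeds.

in the forward direction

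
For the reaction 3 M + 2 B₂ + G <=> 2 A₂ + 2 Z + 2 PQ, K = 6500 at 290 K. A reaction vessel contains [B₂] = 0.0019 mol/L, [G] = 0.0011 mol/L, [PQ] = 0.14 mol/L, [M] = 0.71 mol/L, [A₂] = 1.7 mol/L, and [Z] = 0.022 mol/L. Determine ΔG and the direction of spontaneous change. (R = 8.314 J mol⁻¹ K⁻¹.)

ΔG = 2.62 kJ/mol; the forward reaction is non-spontaneous

Q = [A₂]²·[Z]²·[PQ]² / ([M]³·[B₂]²·[G]) = (1.7)²·(0.022)²·(0.14)² / ((0.71)³·(0.0019)²·(0.0011)) = 19300
ΔG = RT ln(Q/K) = (8.314 J mol⁻¹ K⁻¹)(290 K) × ln(19300/6500)
   = (2.411 kJ/mol)(1.088) = 2.62 kJ/mol
ΔG > 0, so the forward reaction is non-spontaneous (proceeds in reverse).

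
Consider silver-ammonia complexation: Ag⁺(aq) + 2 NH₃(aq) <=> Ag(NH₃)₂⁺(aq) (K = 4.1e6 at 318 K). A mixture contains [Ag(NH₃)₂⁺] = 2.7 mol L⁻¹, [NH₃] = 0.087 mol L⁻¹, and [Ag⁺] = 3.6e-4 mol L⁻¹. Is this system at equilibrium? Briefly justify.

Q = [Ag(NH₃)₂⁺] / ([Ag⁺]·[NH₃]²) = (2.7) / ((3.6e-4)·(0.087)²) = 9.9e5
Q = 9.9e5 < K = 4.1e6: net forward reaction.

no; Q < K, reaction proceeds forward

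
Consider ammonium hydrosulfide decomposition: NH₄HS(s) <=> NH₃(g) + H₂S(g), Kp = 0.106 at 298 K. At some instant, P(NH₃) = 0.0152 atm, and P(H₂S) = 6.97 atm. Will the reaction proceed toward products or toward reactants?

no net change (already at equilibrium)

(NH₄HS is a pure solid — omitted from Qp.)
Qp = P(NH₃)·P(H₂S) = (0.0152)·(6.97) = 0.106
Qp = 0.106 = Kp, so the system is already at equilibrium.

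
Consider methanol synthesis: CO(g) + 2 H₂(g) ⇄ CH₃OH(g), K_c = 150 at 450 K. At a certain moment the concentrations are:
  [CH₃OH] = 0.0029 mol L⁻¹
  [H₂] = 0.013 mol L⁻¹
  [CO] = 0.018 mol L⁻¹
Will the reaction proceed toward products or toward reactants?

in the reverse direction

Q_c = [CH₃OH] / ([CO]·[H₂]²) = (0.0029) / ((0.018)·(0.013)²) = 950
Q_c = 950 > K_c = 150, so the reverse reaction proceeds.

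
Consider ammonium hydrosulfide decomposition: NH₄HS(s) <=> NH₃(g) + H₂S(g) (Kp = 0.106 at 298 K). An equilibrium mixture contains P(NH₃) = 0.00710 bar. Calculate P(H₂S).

(NH₄HS is a pure solid — omitted from Kp.)
At equilibrium, Kp = P(NH₃)·P(H₂S) = 0.106.
(0.00710)·(P(H₂S)) = 0.106
P(H₂S) = 14.9 bar

P(H₂S) = 14.9 bar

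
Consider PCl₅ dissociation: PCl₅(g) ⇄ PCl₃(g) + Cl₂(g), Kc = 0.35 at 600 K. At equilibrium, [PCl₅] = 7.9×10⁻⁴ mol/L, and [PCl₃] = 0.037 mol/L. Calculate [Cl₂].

At equilibrium, Kc = [PCl₃]·[Cl₂] / [PCl₅] = 0.35.
(0.037)·([Cl₂]) / (7.9×10⁻⁴) = 0.35
[Cl₂] = 0.00747 = 0.0075 mol/L

[Cl₂] = 0.0075 mol/L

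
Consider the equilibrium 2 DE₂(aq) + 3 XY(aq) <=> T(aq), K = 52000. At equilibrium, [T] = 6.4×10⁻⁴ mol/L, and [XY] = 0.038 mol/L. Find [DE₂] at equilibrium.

[DE₂] = 0.015 mol/L

At equilibrium, K = [T] / ([DE₂]²·[XY]³) = 52000.
(6.4×10⁻⁴) / (([DE₂])²·(0.038)³) = 52000
[DE₂]² = 2.24×10⁻⁴ ⇒ [DE₂] = 0.015 mol/L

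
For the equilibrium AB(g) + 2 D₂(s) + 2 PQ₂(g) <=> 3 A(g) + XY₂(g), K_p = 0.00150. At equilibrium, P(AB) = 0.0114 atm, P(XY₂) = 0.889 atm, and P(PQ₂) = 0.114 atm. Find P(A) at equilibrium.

(D₂ is a pure solid — omitted from K_p.)
At equilibrium, K_p = P(A)³·P(XY₂) / (P(AB)·P(PQ₂)²) = 0.00150.
(P(A))³·(0.889) / ((0.0114)·(0.114)²) = 0.00150
P(A)³ = 2.50×10⁻⁷ ⇒ P(A) = 0.00630 atm

P(A) = 0.00630 atm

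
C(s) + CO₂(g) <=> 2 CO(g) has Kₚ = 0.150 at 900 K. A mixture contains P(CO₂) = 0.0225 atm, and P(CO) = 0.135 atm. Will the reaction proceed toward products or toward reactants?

reverse (toward reactants)

(C is a pure solid — omitted from Qₚ.)
Qₚ = P(CO)² / P(CO₂) = (0.135)² / (0.0225) = 0.810
Qₚ = 0.810 > Kₚ = 0.150, so the reverse reaction proceeds.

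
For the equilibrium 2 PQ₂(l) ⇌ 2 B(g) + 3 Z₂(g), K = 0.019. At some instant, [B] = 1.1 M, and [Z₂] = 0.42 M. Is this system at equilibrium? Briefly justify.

no; Q > K, reaction proceeds in reverse

(PQ₂ is a pure liquid — omitted from Q.)
Q = [B]²·[Z₂]³ = (1.1)²·(0.42)³ = 0.090
Q = 0.090 > K = 0.019: net reverse reaction.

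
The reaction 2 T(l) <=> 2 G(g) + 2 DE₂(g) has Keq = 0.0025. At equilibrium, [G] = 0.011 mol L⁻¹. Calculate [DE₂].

[DE₂] = 4.5 mol L⁻¹

(T is a pure liquid — omitted from Keq.)
At equilibrium, Keq = [G]²·[DE₂]² = 0.0025.
(0.011)²·([DE₂])² = 0.0025
[DE₂]² = 20.7 ⇒ [DE₂] = 4.5 mol L⁻¹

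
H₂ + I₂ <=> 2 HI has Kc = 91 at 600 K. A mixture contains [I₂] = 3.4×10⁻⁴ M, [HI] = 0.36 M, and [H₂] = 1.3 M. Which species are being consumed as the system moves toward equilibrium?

HI (products)

Qc = [HI]² / ([H₂]·[I₂]) = (0.36)² / ((1.3)·(3.4×10⁻⁴)) = 290
Qc = 290 > Kc = 91: net reverse reaction.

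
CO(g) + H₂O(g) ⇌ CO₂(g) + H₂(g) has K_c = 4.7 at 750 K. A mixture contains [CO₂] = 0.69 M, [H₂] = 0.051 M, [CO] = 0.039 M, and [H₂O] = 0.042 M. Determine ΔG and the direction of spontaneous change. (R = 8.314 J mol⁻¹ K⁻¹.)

ΔG = 9.48 kJ/mol; the forward reaction is non-spontaneous

Q_c = [CO₂]·[H₂] / ([CO]·[H₂O]) = (0.69)·(0.051) / ((0.039)·(0.042)) = 21.5
ΔG = RT ln(Q_c/K_c) = (8.314 J mol⁻¹ K⁻¹)(750 K) × ln(21.5/4.7)
   = (6.236 kJ/mol)(1.520) = 9.48 kJ/mol
ΔG > 0, so the forward reaction is non-spontaneous (proceeds in reverse).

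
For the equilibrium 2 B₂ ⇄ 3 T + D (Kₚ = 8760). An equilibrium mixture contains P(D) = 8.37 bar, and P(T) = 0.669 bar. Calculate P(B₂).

At equilibrium, Kₚ = P(T)³·P(D) / P(B₂)² = 8760.
(0.669)³·(8.37) / (P(B₂))² = 8760
P(B₂)² = 2.86×10⁻⁴ ⇒ P(B₂) = 0.0169 bar

P(B₂) = 0.0169 bar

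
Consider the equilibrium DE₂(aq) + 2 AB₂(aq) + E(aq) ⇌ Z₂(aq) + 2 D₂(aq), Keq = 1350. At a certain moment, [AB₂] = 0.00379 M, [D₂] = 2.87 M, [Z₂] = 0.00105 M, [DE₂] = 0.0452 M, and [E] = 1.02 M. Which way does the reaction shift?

in the reverse direction

Q = [Z₂]·[D₂]² / ([DE₂]·[AB₂]²·[E]) = (0.00105)·(2.87)² / ((0.0452)·(0.00379)²·(1.02)) = 13100
Q = 13100 > Keq = 1350, so the reverse reaction proceeds.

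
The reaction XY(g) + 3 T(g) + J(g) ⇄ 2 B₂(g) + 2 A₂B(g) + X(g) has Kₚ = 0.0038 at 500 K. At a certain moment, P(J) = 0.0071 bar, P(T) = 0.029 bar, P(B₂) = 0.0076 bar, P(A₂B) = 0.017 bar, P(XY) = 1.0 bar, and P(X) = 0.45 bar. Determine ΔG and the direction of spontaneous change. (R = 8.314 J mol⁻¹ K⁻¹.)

ΔG = 10.1 kJ/mol; the forward reaction is non-spontaneous

Qₚ = P(B₂)²·P(A₂B)²·P(X) / (P(XY)·P(T)³·P(J)) = (0.0076)²·(0.017)²·(0.45) / ((1.0)·(0.029)³·(0.0071)) = 0.0434
ΔG = RT ln(Qₚ/Kₚ) = (8.314 J mol⁻¹ K⁻¹)(500 K) × ln(0.0434/0.0038)
   = (4.157 kJ/mol)(2.435) = 10.1 kJ/mol
ΔG > 0, so the forward reaction is non-spontaneous (proceeds in reverse).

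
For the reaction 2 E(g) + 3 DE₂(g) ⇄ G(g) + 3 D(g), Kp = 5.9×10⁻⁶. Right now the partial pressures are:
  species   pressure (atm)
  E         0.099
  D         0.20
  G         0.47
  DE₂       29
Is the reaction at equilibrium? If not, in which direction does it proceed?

reverse (toward reactants)

Qp = P(G)·P(D)³ / (P(E)²·P(DE₂)³) = (0.47)·(0.20)³ / ((0.099)²·(29)³) = 1.6×10⁻⁵
Qp = 1.6×10⁻⁵ > Kp = 5.9×10⁻⁶, so the reverse reaction proceeds.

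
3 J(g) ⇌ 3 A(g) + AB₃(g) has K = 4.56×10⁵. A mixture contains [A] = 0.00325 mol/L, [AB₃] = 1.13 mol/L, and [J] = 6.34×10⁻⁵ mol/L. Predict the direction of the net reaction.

to the right

Q = [A]³·[AB₃] / [J]³ = (0.00325)³·(1.13) / (6.34×10⁻⁵)³ = 1.52×10⁵
Q = 1.52×10⁵ < K = 4.56×10⁵, so the forward reaction proceeds.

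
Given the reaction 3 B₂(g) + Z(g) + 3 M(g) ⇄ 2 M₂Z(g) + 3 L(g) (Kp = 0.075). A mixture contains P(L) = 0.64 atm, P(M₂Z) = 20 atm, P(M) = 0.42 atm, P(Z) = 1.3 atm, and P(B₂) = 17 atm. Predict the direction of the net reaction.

reverse (toward reactants)

Qp = P(M₂Z)²·P(L)³ / (P(B₂)³·P(Z)·P(M)³) = (20)²·(0.64)³ / ((17)³·(1.3)·(0.42)³) = 0.22
Qp = 0.22 > Kp = 0.075, so the reverse reaction proceeds.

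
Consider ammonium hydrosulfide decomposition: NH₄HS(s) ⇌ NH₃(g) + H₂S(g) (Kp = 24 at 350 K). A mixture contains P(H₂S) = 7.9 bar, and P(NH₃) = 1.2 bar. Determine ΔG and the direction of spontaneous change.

ΔG = -2.70 kJ/mol; the forward reaction is spontaneous

(NH₄HS is a pure solid — omitted from Qp.)
Qp = P(NH₃)·P(H₂S) = (1.2)·(7.9) = 9.48
ΔG = RT ln(Qp/Kp) = (8.314 J mol⁻¹ K⁻¹)(350 K) × ln(9.48/24)
   = (2.910 kJ/mol)(-0.9289) = -2.70 kJ/mol
ΔG < 0, so the forward reaction is spontaneous (proceeds forward).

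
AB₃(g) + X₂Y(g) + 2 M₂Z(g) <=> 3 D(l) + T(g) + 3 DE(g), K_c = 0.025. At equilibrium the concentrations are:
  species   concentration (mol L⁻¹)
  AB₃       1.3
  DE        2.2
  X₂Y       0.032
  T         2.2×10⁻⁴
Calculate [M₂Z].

[M₂Z] = 1.5 mol L⁻¹

(D is a pure liquid — omitted from K_c.)
At equilibrium, K_c = [T]·[DE]³ / ([AB₃]·[X₂Y]·[M₂Z]²) = 0.025.
(2.2×10⁻⁴)·(2.2)³ / ((1.3)·(0.032)·([M₂Z])²) = 0.025
[M₂Z]² = 2.25 ⇒ [M₂Z] = 1.5 mol L⁻¹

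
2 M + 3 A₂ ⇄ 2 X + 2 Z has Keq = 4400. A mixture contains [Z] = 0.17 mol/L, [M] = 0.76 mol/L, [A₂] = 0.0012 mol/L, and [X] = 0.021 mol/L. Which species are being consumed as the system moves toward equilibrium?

X, Z (products)

Q = [X]²·[Z]² / ([M]²·[A₂]³) = (0.021)²·(0.17)² / ((0.76)²·(0.0012)³) = 13000
Q = 13000 > Keq = 4400: net reverse reaction.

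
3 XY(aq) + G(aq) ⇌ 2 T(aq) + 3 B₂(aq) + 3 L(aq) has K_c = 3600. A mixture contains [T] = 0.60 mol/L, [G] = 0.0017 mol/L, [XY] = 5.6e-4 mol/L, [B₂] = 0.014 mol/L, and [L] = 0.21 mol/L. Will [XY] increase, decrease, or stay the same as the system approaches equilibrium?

Q_c = [T]²·[B₂]³·[L]³ / ([XY]³·[G]) = (0.60)²·(0.014)³·(0.21)³ / ((5.6e-4)³·(0.0017)) = 31000
Q_c = 31000 > K_c = 3600: net reverse reaction.
XY is a reactant, so it increases.

increase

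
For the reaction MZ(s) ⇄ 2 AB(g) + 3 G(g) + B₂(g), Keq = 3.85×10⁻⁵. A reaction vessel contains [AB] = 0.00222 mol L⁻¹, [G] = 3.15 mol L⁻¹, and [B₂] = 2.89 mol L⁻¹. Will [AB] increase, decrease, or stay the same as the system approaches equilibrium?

decrease

(MZ is a pure solid — omitted from Q.)
Q = [AB]²·[G]³·[B₂] = (0.00222)²·(3.15)³·(2.89) = 4.45×10⁻⁴
Q = 4.45×10⁻⁴ > Keq = 3.85×10⁻⁵: net reverse reaction.
AB is a product, so it decreases.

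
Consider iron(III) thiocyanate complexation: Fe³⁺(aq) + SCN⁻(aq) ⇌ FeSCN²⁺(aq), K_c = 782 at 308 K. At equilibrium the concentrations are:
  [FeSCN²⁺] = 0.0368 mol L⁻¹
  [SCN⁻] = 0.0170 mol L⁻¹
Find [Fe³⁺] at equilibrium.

At equilibrium, K_c = [FeSCN²⁺] / ([Fe³⁺]·[SCN⁻]) = 782.
(0.0368) / (([Fe³⁺])·(0.0170)) = 782
[Fe³⁺] = 0.00277 mol L⁻¹

[Fe³⁺] = 0.00277 mol L⁻¹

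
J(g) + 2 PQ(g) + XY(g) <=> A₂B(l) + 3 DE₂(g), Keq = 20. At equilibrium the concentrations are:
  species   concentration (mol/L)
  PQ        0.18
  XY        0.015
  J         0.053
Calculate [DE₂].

(A₂B is a pure liquid — omitted from Keq.)
At equilibrium, Keq = [DE₂]³ / ([J]·[PQ]²·[XY]) = 20.
([DE₂])³ / ((0.053)·(0.18)²·(0.015)) = 20
[DE₂]³ = 5.15×10⁻⁴ ⇒ [DE₂] = 0.080 mol/L

[DE₂] = 0.080 mol/L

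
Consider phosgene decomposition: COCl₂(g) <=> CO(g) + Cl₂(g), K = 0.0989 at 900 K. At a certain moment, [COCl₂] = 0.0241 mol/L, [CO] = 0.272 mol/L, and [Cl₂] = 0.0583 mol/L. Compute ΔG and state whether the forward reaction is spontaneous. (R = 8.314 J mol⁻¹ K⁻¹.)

Q = [CO]·[Cl₂] / [COCl₂] = (0.272)·(0.0583) / (0.0241) = 0.658
ΔG = RT ln(Q/K) = (8.314 J mol⁻¹ K⁻¹)(900 K) × ln(0.658/0.0989)
   = (7.483 kJ/mol)(1.895) = 14.2 kJ/mol
ΔG > 0, so the forward reaction is non-spontaneous (proceeds in reverse).

ΔG = 14.2 kJ/mol; the forward reaction is non-spontaneous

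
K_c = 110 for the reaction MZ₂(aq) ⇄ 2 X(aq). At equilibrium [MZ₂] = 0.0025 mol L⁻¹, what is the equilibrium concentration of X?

At equilibrium, K_c = [X]² / [MZ₂] = 110.
([X])² / (0.0025) = 110
[X]² = 0.275 ⇒ [X] = 0.52 mol L⁻¹

[X] = 0.52 mol L⁻¹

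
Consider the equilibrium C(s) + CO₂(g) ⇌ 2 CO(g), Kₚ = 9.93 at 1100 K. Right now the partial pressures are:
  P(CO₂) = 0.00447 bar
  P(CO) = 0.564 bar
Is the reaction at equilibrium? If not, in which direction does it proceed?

(C is a pure solid — omitted from Qₚ.)
Qₚ = P(CO)² / P(CO₂) = (0.564)² / (0.00447) = 71.2
Qₚ = 71.2 > Kₚ = 9.93, so the reverse reaction proceeds.

to the left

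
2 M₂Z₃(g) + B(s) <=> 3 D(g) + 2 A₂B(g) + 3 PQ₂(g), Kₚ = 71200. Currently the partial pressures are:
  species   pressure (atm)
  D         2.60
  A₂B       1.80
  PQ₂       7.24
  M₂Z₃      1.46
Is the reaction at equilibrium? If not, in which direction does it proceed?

(B is a pure solid — omitted from Qₚ.)
Qₚ = P(D)³·P(A₂B)²·P(PQ₂)³ / P(M₂Z₃)² = (2.60)³·(1.80)²·(7.24)³ / (1.46)² = 10100
Qₚ = 10100 < Kₚ = 71200, so the forward reaction proceeds.

forward (toward products)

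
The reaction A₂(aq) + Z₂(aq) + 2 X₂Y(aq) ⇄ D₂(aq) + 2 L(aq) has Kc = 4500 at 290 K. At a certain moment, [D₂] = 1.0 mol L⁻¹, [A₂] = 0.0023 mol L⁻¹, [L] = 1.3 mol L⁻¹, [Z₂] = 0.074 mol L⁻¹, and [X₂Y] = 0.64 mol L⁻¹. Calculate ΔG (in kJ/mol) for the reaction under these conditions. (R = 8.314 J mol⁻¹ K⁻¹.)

ΔG = 4.06 kJ/mol

Qc = [D₂]·[L]² / ([A₂]·[Z₂]·[X₂Y]²) = (1.0)·(1.3)² / ((0.0023)·(0.074)·(0.64)²) = 24200
ΔG = RT ln(Qc/Kc) = (8.314 J mol⁻¹ K⁻¹)(290 K) × ln(24200/4500)
   = (2.411 kJ/mol)(1.682) = 4.06 kJ/mol
ΔG > 0, so the forward reaction is non-spontaneous (proceeds in reverse).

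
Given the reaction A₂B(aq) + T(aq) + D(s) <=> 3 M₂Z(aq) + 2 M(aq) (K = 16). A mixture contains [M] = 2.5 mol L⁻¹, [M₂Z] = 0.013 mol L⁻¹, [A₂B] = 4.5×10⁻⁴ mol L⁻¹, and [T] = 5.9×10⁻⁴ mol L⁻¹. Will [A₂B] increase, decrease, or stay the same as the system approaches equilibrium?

(D is a pure solid — omitted from Q.)
Q = [M₂Z]³·[M]² / ([A₂B]·[T]) = (0.013)³·(2.5)² / ((4.5×10⁻⁴)·(5.9×10⁻⁴)) = 52
Q = 52 > K = 16: net reverse reaction.
A₂B is a reactant, so it increases.

increase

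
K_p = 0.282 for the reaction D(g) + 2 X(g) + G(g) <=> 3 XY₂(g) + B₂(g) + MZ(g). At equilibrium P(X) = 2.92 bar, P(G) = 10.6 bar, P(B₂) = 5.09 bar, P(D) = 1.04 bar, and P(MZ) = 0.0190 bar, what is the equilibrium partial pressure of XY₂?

At equilibrium, K_p = P(XY₂)³·P(B₂)·P(MZ) / (P(D)·P(X)²·P(G)) = 0.282.
(P(XY₂))³·(5.09)·(0.0190) / ((1.04)·(2.92)²·(10.6)) = 0.282
P(XY₂)³ = 274 ⇒ P(XY₂) = 6.50 bar

P(XY₂) = 6.50 bar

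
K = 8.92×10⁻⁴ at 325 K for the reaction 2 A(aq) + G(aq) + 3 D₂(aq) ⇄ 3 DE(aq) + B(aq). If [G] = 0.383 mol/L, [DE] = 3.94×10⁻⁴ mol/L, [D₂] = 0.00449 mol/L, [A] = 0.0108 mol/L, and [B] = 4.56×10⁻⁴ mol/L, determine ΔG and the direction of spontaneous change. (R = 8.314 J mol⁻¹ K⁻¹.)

Q = [DE]³·[B] / ([A]²·[G]·[D₂]³) = (3.94×10⁻⁴)³·(4.56×10⁻⁴) / ((0.0108)²·(0.383)·(0.00449)³) = 0.00690
ΔG = RT ln(Q/K) = (8.314 J mol⁻¹ K⁻¹)(325 K) × ln(0.00690/8.92×10⁻⁴)
   = (2.702 kJ/mol)(2.046) = 5.53 kJ/mol
ΔG > 0, so the forward reaction is non-spontaneous (proceeds in reverse).

ΔG = 5.53 kJ/mol; the forward reaction is non-spontaneous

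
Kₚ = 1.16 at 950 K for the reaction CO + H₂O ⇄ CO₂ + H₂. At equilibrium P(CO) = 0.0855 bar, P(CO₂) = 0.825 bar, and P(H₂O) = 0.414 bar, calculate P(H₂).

P(H₂) = 0.0498 bar

At equilibrium, Kₚ = P(CO₂)·P(H₂) / (P(CO)·P(H₂O)) = 1.16.
(0.825)·(P(H₂)) / ((0.0855)·(0.414)) = 1.16
P(H₂) = 0.0498 bar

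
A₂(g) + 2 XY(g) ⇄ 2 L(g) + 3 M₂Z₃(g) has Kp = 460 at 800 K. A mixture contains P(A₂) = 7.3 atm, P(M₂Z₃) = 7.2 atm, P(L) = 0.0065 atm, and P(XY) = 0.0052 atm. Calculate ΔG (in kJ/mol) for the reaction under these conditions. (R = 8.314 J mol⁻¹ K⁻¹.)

Qp = P(L)²·P(M₂Z₃)³ / (P(A₂)·P(XY)²) = (0.0065)²·(7.2)³ / ((7.3)·(0.0052)²) = 79.9
ΔG = RT ln(Qp/Kp) = (8.314 J mol⁻¹ K⁻¹)(800 K) × ln(79.9/460)
   = (6.651 kJ/mol)(-1.750) = -11.6 kJ/mol
ΔG < 0, so the forward reaction is spontaneous (proceeds forward).

ΔG = -11.6 kJ/mol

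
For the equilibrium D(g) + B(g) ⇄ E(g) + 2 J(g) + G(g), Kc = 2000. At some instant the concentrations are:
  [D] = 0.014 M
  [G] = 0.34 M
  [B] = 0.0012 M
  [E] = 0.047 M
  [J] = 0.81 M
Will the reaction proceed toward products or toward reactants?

Qc = [E]·[J]²·[G] / ([D]·[B]) = (0.047)·(0.81)²·(0.34) / ((0.014)·(0.0012)) = 620
Qc = 620 < Kc = 2000, so the forward reaction proceeds.

to the right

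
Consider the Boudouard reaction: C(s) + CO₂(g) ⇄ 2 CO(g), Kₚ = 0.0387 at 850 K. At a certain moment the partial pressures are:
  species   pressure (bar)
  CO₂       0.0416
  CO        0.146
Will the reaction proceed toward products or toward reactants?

(C is a pure solid — omitted from Qₚ.)
Qₚ = P(CO)² / P(CO₂) = (0.146)² / (0.0416) = 0.512
Qₚ = 0.512 > Kₚ = 0.0387, so the reverse reaction proceeds.

to the left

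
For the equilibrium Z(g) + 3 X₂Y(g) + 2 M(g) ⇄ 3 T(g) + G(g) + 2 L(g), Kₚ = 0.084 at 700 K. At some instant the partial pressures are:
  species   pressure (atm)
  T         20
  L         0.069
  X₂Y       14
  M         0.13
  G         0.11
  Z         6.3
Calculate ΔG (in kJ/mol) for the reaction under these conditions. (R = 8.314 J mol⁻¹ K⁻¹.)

ΔG = -10.3 kJ/mol

Qₚ = P(T)³·P(G)·P(L)² / (P(Z)·P(X₂Y)³·P(M)²) = (20)³·(0.11)·(0.069)² / ((6.3)·(14)³·(0.13)²) = 0.0143
ΔG = RT ln(Qₚ/Kₚ) = (8.314 J mol⁻¹ K⁻¹)(700 K) × ln(0.0143/0.084)
   = (5.820 kJ/mol)(-1.771) = -10.3 kJ/mol
ΔG < 0, so the forward reaction is spontaneous (proceeds forward).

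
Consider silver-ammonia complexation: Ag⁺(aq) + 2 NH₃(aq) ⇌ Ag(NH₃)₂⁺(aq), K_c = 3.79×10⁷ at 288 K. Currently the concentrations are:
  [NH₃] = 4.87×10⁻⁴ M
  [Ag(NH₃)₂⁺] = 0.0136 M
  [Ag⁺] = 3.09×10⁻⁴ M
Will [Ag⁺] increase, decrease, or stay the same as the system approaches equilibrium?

increase

Q_c = [Ag(NH₃)₂⁺] / ([Ag⁺]·[NH₃]²) = (0.0136) / ((3.09×10⁻⁴)·(4.87×10⁻⁴)²) = 1.86×10⁸
Q_c = 1.86×10⁸ > K_c = 3.79×10⁷: net reverse reaction.
Ag⁺ is a reactant, so it increases.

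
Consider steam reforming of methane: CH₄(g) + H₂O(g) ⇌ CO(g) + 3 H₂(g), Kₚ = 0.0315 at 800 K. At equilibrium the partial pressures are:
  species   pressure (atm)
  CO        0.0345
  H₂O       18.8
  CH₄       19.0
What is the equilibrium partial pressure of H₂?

P(H₂) = 6.88 atm

At equilibrium, Kₚ = P(CO)·P(H₂)³ / (P(CH₄)·P(H₂O)) = 0.0315.
(0.0345)·(P(H₂))³ / ((19.0)·(18.8)) = 0.0315
P(H₂)³ = 326 ⇒ P(H₂) = 6.88 atm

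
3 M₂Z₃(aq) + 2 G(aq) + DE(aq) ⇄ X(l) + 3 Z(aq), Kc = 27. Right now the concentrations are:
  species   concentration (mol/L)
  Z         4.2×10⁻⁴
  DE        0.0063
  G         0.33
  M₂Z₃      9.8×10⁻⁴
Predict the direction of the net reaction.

to the left

(X is a pure liquid — omitted from Qc.)
Qc = [Z]³ / ([M₂Z₃]³·[G]²·[DE]) = (4.2×10⁻⁴)³ / ((9.8×10⁻⁴)³·(0.33)²·(0.0063)) = 110
Qc = 110 > Kc = 27, so the reverse reaction proceeds.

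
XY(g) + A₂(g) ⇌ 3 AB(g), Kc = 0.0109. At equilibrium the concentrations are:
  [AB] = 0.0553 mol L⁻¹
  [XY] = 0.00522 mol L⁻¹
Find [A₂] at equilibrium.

At equilibrium, Kc = [AB]³ / ([XY]·[A₂]) = 0.0109.
(0.0553)³ / ((0.00522)·([A₂])) = 0.0109
[A₂] = 2.97 mol L⁻¹

[A₂] = 2.97 mol L⁻¹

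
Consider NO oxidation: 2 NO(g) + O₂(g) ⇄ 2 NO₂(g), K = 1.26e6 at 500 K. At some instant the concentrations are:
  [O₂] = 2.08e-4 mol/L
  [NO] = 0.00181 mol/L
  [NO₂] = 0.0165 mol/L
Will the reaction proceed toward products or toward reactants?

Q = [NO₂]² / ([NO]²·[O₂]) = (0.0165)² / ((0.00181)²·(2.08e-4)) = 4.00e5
Q = 4.00e5 < K = 1.26e6, so the forward reaction proceeds.

in the forward direction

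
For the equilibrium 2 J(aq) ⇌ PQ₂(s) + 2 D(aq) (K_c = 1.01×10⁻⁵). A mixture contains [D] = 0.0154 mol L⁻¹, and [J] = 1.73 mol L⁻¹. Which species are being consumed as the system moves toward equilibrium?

PQ₂, D (products)

(PQ₂ is a pure solid — omitted from Q_c.)
Q_c = [D]² / [J]² = (0.0154)² / (1.73)² = 7.92×10⁻⁵
Q_c = 7.92×10⁻⁵ > K_c = 1.01×10⁻⁵: net reverse reaction.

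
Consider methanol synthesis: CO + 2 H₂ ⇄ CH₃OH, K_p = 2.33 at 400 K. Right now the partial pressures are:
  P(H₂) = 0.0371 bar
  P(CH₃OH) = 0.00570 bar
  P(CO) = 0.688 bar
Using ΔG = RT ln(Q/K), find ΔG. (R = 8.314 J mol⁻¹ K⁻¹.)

Q_p = P(CH₃OH) / (P(CO)·P(H₂)²) = (0.00570) / ((0.688)·(0.0371)²) = 6.02
ΔG = RT ln(Q_p/K_p) = (8.314 J mol⁻¹ K⁻¹)(400 K) × ln(6.02/2.33)
   = (3.326 kJ/mol)(0.9492) = 3.16 kJ/mol
ΔG > 0, so the forward reaction is non-spontaneous (proceeds in reverse).

ΔG = 3.16 kJ/mol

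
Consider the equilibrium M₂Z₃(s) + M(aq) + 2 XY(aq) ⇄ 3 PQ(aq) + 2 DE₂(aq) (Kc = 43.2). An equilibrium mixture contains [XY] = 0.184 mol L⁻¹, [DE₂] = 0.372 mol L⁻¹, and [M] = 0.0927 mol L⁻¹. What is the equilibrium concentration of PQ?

[PQ] = 0.993 mol L⁻¹

(M₂Z₃ is a pure solid — omitted from Kc.)
At equilibrium, Kc = [PQ]³·[DE₂]² / ([M]·[XY]²) = 43.2.
([PQ])³·(0.372)² / ((0.0927)·(0.184)²) = 43.2
[PQ]³ = 0.980 ⇒ [PQ] = 0.993 mol L⁻¹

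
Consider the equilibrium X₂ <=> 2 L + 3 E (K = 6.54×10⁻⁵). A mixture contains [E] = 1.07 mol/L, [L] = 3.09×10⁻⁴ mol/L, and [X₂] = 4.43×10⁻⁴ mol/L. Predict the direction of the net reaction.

Q = [L]²·[E]³ / [X₂] = (3.09×10⁻⁴)²·(1.07)³ / (4.43×10⁻⁴) = 2.64×10⁻⁴
Q = 2.64×10⁻⁴ > K = 6.54×10⁻⁵, so the reverse reaction proceeds.

toward reactants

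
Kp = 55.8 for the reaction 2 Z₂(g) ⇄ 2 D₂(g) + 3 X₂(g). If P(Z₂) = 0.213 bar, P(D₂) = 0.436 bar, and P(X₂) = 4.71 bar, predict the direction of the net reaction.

reverse (toward reactants)

Qp = P(D₂)²·P(X₂)³ / P(Z₂)² = (0.436)²·(4.71)³ / (0.213)² = 438
Qp = 438 > Kp = 55.8, so the reverse reaction proceeds.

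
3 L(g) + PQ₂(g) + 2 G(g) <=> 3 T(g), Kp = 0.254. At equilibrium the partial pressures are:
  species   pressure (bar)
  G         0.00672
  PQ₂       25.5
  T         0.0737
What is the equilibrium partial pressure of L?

At equilibrium, Kp = P(T)³ / (P(L)³·P(PQ₂)·P(G)²) = 0.254.
(0.0737)³ / ((P(L))³·(25.5)·(0.00672)²) = 0.254
P(L)³ = 1.37 ⇒ P(L) = 1.11 bar

P(L) = 1.11 bar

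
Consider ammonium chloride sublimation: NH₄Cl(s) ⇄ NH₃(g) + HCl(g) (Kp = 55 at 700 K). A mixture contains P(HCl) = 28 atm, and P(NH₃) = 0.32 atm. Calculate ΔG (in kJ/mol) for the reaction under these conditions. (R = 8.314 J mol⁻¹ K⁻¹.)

(NH₄Cl is a pure solid — omitted from Qp.)
Qp = P(NH₃)·P(HCl) = (0.32)·(28) = 8.96
ΔG = RT ln(Qp/Kp) = (8.314 J mol⁻¹ K⁻¹)(700 K) × ln(8.96/55)
   = (5.820 kJ/mol)(-1.815) = -10.6 kJ/mol
ΔG < 0, so the forward reaction is spontaneous (proceeds forward).

ΔG = -10.6 kJ/mol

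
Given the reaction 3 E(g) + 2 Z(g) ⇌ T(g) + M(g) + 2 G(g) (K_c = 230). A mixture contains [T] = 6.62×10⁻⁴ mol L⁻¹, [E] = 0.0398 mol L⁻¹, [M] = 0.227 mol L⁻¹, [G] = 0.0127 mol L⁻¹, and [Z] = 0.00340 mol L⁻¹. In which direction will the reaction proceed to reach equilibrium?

Q_c = [T]·[M]·[G]² / ([E]³·[Z]²) = (6.62×10⁻⁴)·(0.227)·(0.0127)² / ((0.0398)³·(0.00340)²) = 33.3
Q_c = 33.3 < K_c = 230, so the forward reaction proceeds.

forward (toward products)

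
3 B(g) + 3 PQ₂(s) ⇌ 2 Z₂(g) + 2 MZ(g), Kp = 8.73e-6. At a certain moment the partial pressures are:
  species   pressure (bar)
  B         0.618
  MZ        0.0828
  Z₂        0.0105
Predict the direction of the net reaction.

to the right

(PQ₂ is a pure solid — omitted from Qp.)
Qp = P(Z₂)²·P(MZ)² / P(B)³ = (0.0105)²·(0.0828)² / (0.618)³ = 3.20e-6
Qp = 3.20e-6 < Kp = 8.73e-6, so the forward reaction proceeds.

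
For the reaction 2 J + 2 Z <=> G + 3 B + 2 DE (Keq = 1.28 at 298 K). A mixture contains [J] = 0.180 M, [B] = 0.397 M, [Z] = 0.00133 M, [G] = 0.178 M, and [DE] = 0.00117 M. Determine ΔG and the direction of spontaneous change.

ΔG = -3.89 kJ/mol; the forward reaction is spontaneous

Q = [G]·[B]³·[DE]² / ([J]²·[Z]²) = (0.178)·(0.397)³·(0.00117)² / ((0.180)²·(0.00133)²) = 0.266
ΔG = RT ln(Q/Keq) = (8.314 J mol⁻¹ K⁻¹)(298 K) × ln(0.266/1.28)
   = (2.478 kJ/mol)(-1.571) = -3.89 kJ/mol
ΔG < 0, so the forward reaction is spontaneous (proceeds forward).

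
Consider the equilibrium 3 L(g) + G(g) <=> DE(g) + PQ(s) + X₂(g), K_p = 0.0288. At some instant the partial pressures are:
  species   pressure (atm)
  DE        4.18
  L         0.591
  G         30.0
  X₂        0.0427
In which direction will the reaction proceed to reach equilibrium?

(PQ is a pure solid — omitted from Q_p.)
Q_p = P(DE)·P(X₂) / (P(L)³·P(G)) = (4.18)·(0.0427) / ((0.591)³·(30.0)) = 0.0288
Q_p = 0.0288 = K_p, so the system is already at equilibrium.

no net change (already at equilibrium)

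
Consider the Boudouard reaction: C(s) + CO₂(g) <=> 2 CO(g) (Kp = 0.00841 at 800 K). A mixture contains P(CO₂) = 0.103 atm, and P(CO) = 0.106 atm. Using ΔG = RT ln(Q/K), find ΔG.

ΔG = 17.0 kJ/mol

(C is a pure solid — omitted from Qp.)
Qp = P(CO)² / P(CO₂) = (0.106)² / (0.103) = 0.109
ΔG = RT ln(Qp/Kp) = (8.314 J mol⁻¹ K⁻¹)(800 K) × ln(0.109/0.00841)
   = (6.651 kJ/mol)(2.562) = 17.0 kJ/mol
ΔG > 0, so the forward reaction is non-spontaneous (proceeds in reverse).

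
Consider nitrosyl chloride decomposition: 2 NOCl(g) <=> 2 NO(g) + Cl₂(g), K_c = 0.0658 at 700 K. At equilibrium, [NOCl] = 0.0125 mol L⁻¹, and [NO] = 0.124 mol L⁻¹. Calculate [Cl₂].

[Cl₂] = 6.69×10⁻⁴ mol L⁻¹

At equilibrium, K_c = [NO]²·[Cl₂] / [NOCl]² = 0.0658.
(0.124)²·([Cl₂]) / (0.0125)² = 0.0658
[Cl₂] = 6.69×10⁻⁴ mol L⁻¹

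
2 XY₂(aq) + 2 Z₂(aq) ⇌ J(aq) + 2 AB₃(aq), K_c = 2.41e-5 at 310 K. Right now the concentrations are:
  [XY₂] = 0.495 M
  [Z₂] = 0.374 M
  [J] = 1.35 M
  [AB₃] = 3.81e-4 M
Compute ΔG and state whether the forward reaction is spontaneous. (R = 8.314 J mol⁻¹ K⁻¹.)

Q_c = [J]·[AB₃]² / ([XY₂]²·[Z₂]²) = (1.35)·(3.81e-4)² / ((0.495)²·(0.374)²) = 5.72e-6
ΔG = RT ln(Q_c/K_c) = (8.314 J mol⁻¹ K⁻¹)(310 K) × ln(5.72e-6/2.41e-5)
   = (2.577 kJ/mol)(-1.438) = -3.71 kJ/mol
ΔG < 0, so the forward reaction is spontaneous (proceeds forward).

ΔG = -3.71 kJ/mol; the forward reaction is spontaneous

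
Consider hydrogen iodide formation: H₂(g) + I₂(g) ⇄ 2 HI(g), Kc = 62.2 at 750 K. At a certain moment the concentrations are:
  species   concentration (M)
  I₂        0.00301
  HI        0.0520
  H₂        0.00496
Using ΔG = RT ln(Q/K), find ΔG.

Qc = [HI]² / ([H₂]·[I₂]) = (0.0520)² / ((0.00496)·(0.00301)) = 181
ΔG = RT ln(Qc/Kc) = (8.314 J mol⁻¹ K⁻¹)(750 K) × ln(181/62.2)
   = (6.236 kJ/mol)(1.068) = 6.66 kJ/mol
ΔG > 0, so the forward reaction is non-spontaneous (proceeds in reverse).

ΔG = 6.66 kJ/mol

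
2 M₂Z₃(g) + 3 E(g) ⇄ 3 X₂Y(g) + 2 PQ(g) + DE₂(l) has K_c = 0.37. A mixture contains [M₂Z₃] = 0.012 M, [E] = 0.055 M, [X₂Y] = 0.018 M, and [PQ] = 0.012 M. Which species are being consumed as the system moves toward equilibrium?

(DE₂ is a pure liquid — omitted from Q_c.)
Q_c = [X₂Y]³·[PQ]² / ([M₂Z₃]²·[E]³) = (0.018)³·(0.012)² / ((0.012)²·(0.055)³) = 0.035
Q_c = 0.035 < K_c = 0.37: net forward reaction.

M₂Z₃, E (reactants)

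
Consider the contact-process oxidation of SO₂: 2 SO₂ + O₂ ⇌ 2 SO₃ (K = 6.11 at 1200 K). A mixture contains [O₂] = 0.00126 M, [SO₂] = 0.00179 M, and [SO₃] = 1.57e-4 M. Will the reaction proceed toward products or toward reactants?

neither direction; the system is at equilibrium

Q = [SO₃]² / ([SO₂]²·[O₂]) = (1.57e-4)² / ((0.00179)²·(0.00126)) = 6.11
Q = 6.11 = K, so the system is already at equilibrium.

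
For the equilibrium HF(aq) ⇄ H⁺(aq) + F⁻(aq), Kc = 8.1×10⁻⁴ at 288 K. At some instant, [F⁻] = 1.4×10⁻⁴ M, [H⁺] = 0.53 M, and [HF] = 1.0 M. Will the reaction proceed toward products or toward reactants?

Qc = [H⁺]·[F⁻] / [HF] = (0.53)·(1.4×10⁻⁴) / (1.0) = 7.4×10⁻⁵
Qc = 7.4×10⁻⁵ < Kc = 8.1×10⁻⁴, so the forward reaction proceeds.

forward (toward products)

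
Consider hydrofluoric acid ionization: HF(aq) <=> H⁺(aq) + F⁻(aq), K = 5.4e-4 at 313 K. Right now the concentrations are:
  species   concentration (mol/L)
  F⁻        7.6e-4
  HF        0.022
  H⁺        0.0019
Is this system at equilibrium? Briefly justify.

no; Q < K, reaction proceeds forward

Q = [H⁺]·[F⁻] / [HF] = (0.0019)·(7.6e-4) / (0.022) = 6.6e-5
Q = 6.6e-5 < K = 5.4e-4: net forward reaction.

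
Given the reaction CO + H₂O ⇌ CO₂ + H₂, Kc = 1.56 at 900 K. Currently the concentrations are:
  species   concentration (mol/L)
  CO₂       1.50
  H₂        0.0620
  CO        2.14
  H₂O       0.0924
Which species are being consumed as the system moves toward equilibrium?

Qc = [CO₂]·[H₂] / ([CO]·[H₂O]) = (1.50)·(0.0620) / ((2.14)·(0.0924)) = 0.470
Qc = 0.470 < Kc = 1.56: net forward reaction.

CO, H₂O (reactants)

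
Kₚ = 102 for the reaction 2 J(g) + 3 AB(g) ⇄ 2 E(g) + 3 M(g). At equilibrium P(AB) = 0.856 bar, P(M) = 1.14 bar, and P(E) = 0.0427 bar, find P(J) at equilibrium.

At equilibrium, Kₚ = P(E)²·P(M)³ / (P(J)²·P(AB)³) = 102.
(0.0427)²·(1.14)³ / ((P(J))²·(0.856)³) = 102
P(J)² = 4.22×10⁻⁵ ⇒ P(J) = 0.00650 bar

P(J) = 0.00650 bar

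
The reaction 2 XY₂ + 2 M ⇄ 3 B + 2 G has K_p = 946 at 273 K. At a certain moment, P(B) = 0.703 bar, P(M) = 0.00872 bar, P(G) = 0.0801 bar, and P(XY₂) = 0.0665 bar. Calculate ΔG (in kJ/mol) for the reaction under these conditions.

ΔG = 4.42 kJ/mol

Q_p = P(B)³·P(G)² / (P(XY₂)²·P(M)²) = (0.703)³·(0.0801)² / ((0.0665)²·(0.00872)²) = 6630
ΔG = RT ln(Q_p/K_p) = (8.314 J mol⁻¹ K⁻¹)(273 K) × ln(6630/946)
   = (2.270 kJ/mol)(1.947) = 4.42 kJ/mol
ΔG > 0, so the forward reaction is non-spontaneous (proceeds in reverse).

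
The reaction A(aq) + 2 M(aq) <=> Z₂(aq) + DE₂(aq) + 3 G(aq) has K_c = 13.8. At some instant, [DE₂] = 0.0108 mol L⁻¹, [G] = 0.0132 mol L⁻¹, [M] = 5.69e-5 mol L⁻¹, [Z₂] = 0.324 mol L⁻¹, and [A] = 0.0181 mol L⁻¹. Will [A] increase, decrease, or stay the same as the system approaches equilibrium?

Q_c = [Z₂]·[DE₂]·[G]³ / ([A]·[M]²) = (0.324)·(0.0108)·(0.0132)³ / ((0.0181)·(5.69e-5)²) = 137
Q_c = 137 > K_c = 13.8: net reverse reaction.
A is a reactant, so it increases.

increase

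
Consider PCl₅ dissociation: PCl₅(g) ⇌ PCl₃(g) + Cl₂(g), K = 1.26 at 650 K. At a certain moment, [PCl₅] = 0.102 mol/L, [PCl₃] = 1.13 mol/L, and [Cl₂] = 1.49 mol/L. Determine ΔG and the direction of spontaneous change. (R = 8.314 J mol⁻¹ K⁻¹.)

ΔG = 13.9 kJ/mol; the forward reaction is non-spontaneous

Q = [PCl₃]·[Cl₂] / [PCl₅] = (1.13)·(1.49) / (0.102) = 16.5
ΔG = RT ln(Q/K) = (8.314 J mol⁻¹ K⁻¹)(650 K) × ln(16.5/1.26)
   = (5.404 kJ/mol)(2.572) = 13.9 kJ/mol
ΔG > 0, so the forward reaction is non-spontaneous (proceeds in reverse).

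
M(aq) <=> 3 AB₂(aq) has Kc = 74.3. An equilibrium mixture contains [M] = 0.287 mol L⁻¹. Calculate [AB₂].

[AB₂] = 2.77 mol L⁻¹

At equilibrium, Kc = [AB₂]³ / [M] = 74.3.
([AB₂])³ / (0.287) = 74.3
[AB₂]³ = 21.3 ⇒ [AB₂] = 2.77 mol L⁻¹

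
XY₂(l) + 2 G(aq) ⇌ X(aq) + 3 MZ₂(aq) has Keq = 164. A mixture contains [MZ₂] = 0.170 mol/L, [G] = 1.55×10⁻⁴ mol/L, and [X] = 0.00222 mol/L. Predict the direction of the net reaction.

(XY₂ is a pure liquid — omitted from Q.)
Q = [X]·[MZ₂]³ / [G]² = (0.00222)·(0.170)³ / (1.55×10⁻⁴)² = 454
Q = 454 > Keq = 164, so the reverse reaction proceeds.

to the left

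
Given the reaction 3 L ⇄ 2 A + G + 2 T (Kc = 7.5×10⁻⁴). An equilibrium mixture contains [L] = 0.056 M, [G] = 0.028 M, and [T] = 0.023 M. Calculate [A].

At equilibrium, Kc = [A]²·[G]·[T]² / [L]³ = 7.5×10⁻⁴.
([A])²·(0.028)·(0.023)² / (0.056)³ = 7.5×10⁻⁴
[A]² = 0.00889 ⇒ [A] = 0.094 M

[A] = 0.094 M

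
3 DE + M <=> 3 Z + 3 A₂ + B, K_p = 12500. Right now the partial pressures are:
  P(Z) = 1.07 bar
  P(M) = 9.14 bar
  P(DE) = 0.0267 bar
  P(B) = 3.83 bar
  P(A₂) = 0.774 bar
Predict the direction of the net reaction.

Q_p = P(Z)³·P(A₂)³·P(B) / (P(DE)³·P(M)) = (1.07)³·(0.774)³·(3.83) / ((0.0267)³·(9.14)) = 12500
Q_p = 12500 = K_p, so the system is already at equilibrium.

at equilibrium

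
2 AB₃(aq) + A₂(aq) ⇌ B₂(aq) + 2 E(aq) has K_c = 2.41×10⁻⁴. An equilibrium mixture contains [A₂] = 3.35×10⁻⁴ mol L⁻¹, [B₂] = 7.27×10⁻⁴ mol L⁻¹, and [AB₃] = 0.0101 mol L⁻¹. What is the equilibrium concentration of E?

[E] = 1.06×10⁻⁴ mol L⁻¹

At equilibrium, K_c = [B₂]·[E]² / ([AB₃]²·[A₂]) = 2.41×10⁻⁴.
(7.27×10⁻⁴)·([E])² / ((0.0101)²·(3.35×10⁻⁴)) = 2.41×10⁻⁴
[E]² = 1.13×10⁻⁸ ⇒ [E] = 1.06×10⁻⁴ mol L⁻¹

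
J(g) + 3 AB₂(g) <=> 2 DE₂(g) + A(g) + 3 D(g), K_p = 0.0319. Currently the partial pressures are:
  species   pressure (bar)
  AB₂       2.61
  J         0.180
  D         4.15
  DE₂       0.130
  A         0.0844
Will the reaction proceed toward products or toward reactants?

at equilibrium

Q_p = P(DE₂)²·P(A)·P(D)³ / (P(J)·P(AB₂)³) = (0.130)²·(0.0844)·(4.15)³ / ((0.180)·(2.61)³) = 0.0319
Q_p = 0.0319 = K_p, so the system is already at equilibrium.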